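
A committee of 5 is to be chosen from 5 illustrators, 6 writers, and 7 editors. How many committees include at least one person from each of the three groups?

With no constraint there are C(18,5) = 8568 possible selections.
Subtract selections that omit an entire group: no illustrators → C(13,5) = 1287; no writers → C(12,5) = 792; no editors → C(11,5) = 462.
Add back selections omitting two groups (i.e. drawn from a single group): C(5,5) + C(6,5) + C(7,5) = 28.
By inclusion–exclusion: 8568 − 2541 + 28 = 6055.

6055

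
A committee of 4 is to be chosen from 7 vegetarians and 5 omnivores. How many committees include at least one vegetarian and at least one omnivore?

455

Unrestricted: C(12,4) = 495 ways to pick any 4 of the 12.
Selections missing a whole group: no vegetarians → C(5,4) = 5; no omnivores → C(7,4) = 35.
Both groups omitted at once is impossible, so 495 − 40 = 455.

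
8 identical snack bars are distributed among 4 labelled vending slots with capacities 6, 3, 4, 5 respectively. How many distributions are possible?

Ignoring the caps, the number of non-negative solutions to x_1+…+x_4 = 8 is C(11,3) = 165.
Subtract solutions that violate a single cap (substitute x_i' = x_i − (cap_i+1)): x_1 ≥ 7 gives C(4,3) = 4; x_2 ≥ 4 gives C(7,3) = 35; x_3 ≥ 5 gives C(6,3) = 20; x_4 ≥ 6 gives C(5,3) = 10. Together 69.
No two caps can be exceeded simultaneously, so the pair terms are all 0.
By inclusion–exclusion the count is 165 − 69 + 0 = 96.

96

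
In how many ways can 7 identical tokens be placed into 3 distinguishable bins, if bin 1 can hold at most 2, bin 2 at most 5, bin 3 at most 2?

By stars and bars, unrestricted non-negative solutions to x_1+…+x_3 = 7 number C(7+2,2) = 36.
Subtract solutions that violate a single cap (substitute x_i' = x_i − (cap_i+1)): x_1 ≥ 3 gives C(6,2) = 15; x_2 ≥ 6 gives C(3,2) = 3; x_3 ≥ 3 gives C(6,2) = 15. Together 33.
Add back pairs where two caps are both exceeded: 0 + 3 + 0 = 3.
By inclusion–exclusion the count is 36 − 33 + 3 = 6.

6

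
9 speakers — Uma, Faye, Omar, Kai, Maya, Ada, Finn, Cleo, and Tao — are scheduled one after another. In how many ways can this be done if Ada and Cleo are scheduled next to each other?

80640

Glue Ada and Cleo into one block (2 internal orders), leaving 8 units to arrange in a row.
So the count is 2·(8)! = 80640.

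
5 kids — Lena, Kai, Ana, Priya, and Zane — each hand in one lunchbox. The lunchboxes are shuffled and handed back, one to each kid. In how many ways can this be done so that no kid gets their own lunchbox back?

44

This is the derangement count D_5: permutations of 5 items with no fixed point.
By inclusion–exclusion this is Σ_{j=0}^{5} (−1)^j C(5,j)·(5−j)!.
Computing: 120 − 120 + 60 − 20 + 5 − 1 = 44.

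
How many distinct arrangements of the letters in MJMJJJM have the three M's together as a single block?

Treat the 3 copies of M as a single block. The multiset to arrange is then {MMM, J, J, J, J}, 5 items in all.
That gives (5)!/(4!) = 5 arrangements.

5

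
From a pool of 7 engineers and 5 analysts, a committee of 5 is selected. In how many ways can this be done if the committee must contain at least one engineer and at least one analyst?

770

With no constraint there are C(12,5) = 792 possible selections.
Subtract selections that omit an entire group: no engineers → C(5,5) = 1; no analysts → C(7,5) = 21.
Both groups omitted at once is impossible, so 792 − 22 = 770.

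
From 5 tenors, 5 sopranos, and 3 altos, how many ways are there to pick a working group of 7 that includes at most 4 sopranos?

1688

Split by how many sopranos are chosen (0 through 4).
Sum: C(5,0)·C(8,7) + C(5,1)·C(8,6) + C(5,2)·C(8,5) + C(5,3)·C(8,4) + C(5,4)·C(8,3) = 8 + 140 + 560 + 700 + 280 = 1688.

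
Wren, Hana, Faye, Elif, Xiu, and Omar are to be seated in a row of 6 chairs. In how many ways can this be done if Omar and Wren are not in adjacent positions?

480

There are 6! = 720 arrangements in all. If Omar and Wren are adjacent, merging them into one block gives 2·(5)! = 240 arrangements.
Complementary counting: 720 − 240 = 480.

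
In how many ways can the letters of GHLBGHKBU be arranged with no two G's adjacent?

Total arrangements of GHLBGHKBU: 9!/(2!·2!·2!) = 45360.
Arrangements with the G's together: treat GG as one letter, giving (8)!/(2!·2!) = 10080.
Subtracting, 45360 − 10080 = 35280 arrangements keep the G's apart.

35280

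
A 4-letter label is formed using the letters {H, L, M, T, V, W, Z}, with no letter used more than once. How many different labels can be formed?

Choose and order 4 of the 7 symbols: the first letter has 7 options, the next 6, then 5, 4.
That product is 7 × 6 × 5 × 4 = 840.

840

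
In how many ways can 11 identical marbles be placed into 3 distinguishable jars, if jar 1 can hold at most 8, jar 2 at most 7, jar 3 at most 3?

By stars and bars, unrestricted non-negative solutions to x_1+…+x_3 = 11 number C(11+2,2) = 78.
Subtract solutions that violate a single cap (substitute x_i' = x_i − (cap_i+1)): x_1 ≥ 9 gives C(4,2) = 6; x_2 ≥ 8 gives C(5,2) = 10; x_3 ≥ 4 gives C(9,2) = 36. Together 52.
No two caps can be exceeded simultaneously, so the pair terms are all 0.
By inclusion–exclusion the count is 78 − 52 + 0 = 26.

26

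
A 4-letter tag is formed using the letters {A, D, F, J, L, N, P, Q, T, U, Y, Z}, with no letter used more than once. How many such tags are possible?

11880

Choose and order 4 of the 12 symbols: the first letter has 12 options, the next 11, then 10, 9.
That product is 12 × 11 × 10 × 9 = 11880.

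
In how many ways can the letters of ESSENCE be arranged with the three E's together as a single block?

60

Treat the 3 copies of E as a single block. The multiset to arrange is then {EEE, C, N, S, S}, 5 items in all.
That gives (5)!/(2!) = 60 arrangements.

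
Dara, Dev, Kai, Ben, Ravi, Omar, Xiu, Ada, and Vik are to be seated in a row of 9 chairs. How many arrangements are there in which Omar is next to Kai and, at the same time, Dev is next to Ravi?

Treat {Omar,Kai} as one block (2 orders) and {Dev,Ravi} as another (2 orders).
That leaves 7 units to arrange: 2 × 2 × 7! = 4 × 5040 = 20160.

20160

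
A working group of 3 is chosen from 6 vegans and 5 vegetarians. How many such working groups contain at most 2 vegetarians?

155

Split by how many vegetarians are chosen (0 through 2).
Sum: C(5,0)·C(6,3) + C(5,1)·C(6,2) + C(5,2)·C(6,1) = 20 + 75 + 60 = 155.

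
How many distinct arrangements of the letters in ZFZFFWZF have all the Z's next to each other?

Treat the 3 copies of Z as a single block. The multiset to arrange is then {ZZZ, F, F, F, F, W}, 6 items in all.
That gives (6)!/(4!) = 30 arrangements.

30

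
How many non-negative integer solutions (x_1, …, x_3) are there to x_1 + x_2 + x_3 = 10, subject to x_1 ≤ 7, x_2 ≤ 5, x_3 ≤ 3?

18

By stars and bars, unrestricted non-negative solutions to x_1+…+x_3 = 10 number C(10+2,2) = 66.
Subtract solutions that violate a single cap (substitute x_i' = x_i − (cap_i+1)): x_1 ≥ 8 gives C(4,2) = 6; x_2 ≥ 6 gives C(6,2) = 15; x_3 ≥ 4 gives C(8,2) = 28. Together 49.
Add back pairs where two caps are both exceeded: 0 + 0 + 1 = 1.
By inclusion–exclusion the count is 66 − 49 + 1 = 18.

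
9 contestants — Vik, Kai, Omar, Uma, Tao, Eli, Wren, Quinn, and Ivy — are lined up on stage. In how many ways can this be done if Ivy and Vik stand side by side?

80640

Treat {Ivy, Vik} as a single unit. There are 8 units to order, and the pair itself can be ordered 2 ways.
So the count is 2·(8)! = 80640.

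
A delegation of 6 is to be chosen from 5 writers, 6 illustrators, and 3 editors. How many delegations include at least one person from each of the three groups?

2430

With no constraint there are C(14,6) = 3003 possible selections.
Selections missing a whole group: no writers → C(9,6) = 84; no illustrators → C(8,6) = 28; no editors → C(11,6) = 462.
Add back selections omitting two groups (i.e. drawn from a single group): C(5,6) + C(6,6) + C(3,6) = 1.
By inclusion–exclusion: 3003 − 574 + 1 = 2430.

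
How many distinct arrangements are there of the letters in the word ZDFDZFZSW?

15120

ZDFDZFZSW has 9 letters with D appearing twice, F appearing twice, and Z appearing 3 times.
The number of distinct arrangements is 9!/(3!·2!·2!) = 362880/24 = 15120.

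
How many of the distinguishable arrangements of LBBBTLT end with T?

60

Fix T in the last position and arrange the remaining 6 letters.
Those 6 letters have B appearing 3 times and L appearing twice, giving (6)!/(3!·2!) = 60.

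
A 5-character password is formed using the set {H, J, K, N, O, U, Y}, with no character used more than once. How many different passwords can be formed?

2520

This is a permutation of 5 out of 7: P(7,5) = 7!/2!.
7 × 6 × 5 × 4 × 3 = 2520.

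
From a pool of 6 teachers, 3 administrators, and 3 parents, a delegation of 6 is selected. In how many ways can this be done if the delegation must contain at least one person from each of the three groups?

756

Total 6-person selections from all 12: C(12,6) = 924.
Selections missing a whole group: no teachers → C(6,6) = 1; no administrators → C(9,6) = 84; no parents → C(9,6) = 84.
Add back selections omitting two groups (i.e. drawn from a single group): C(6,6) + C(3,6) + C(3,6) = 1.
By inclusion–exclusion: 924 − 169 + 1 = 756.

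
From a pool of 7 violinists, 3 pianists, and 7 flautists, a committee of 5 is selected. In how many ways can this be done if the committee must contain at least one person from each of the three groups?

3724

Total 5-person selections from all 17: C(17,5) = 6188.
Subtract selections that omit an entire group: no violinists → C(10,5) = 252; no pianists → C(14,5) = 2002; no flautists → C(10,5) = 252.
Add back selections omitting two groups (i.e. drawn from a single group): C(7,5) + C(3,5) + C(7,5) = 42.
By inclusion–exclusion: 6188 − 2506 + 42 = 3724.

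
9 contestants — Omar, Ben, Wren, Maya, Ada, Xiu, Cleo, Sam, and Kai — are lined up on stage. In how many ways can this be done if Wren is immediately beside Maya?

80640

Place the 7 others and the Wren-Maya pair as 8 objects in a line; the pair has 2 internal arrangements.
So the count is 2·(8)! = 80640.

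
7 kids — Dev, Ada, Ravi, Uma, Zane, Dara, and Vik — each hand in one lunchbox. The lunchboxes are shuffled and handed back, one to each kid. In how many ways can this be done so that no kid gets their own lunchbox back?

1854

This is the derangement count D_7: permutations of 7 items with no fixed point.
By inclusion–exclusion this is Σ_{j=0}^{7} (−1)^j C(7,j)·(7−j)!.
Computing: 5040 − 5040 + 2520 − 840 + 210 − 42 + 7 − 1 = 1854.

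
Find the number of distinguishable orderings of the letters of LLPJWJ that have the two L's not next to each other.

Total arrangements of LLPJWJ: 6!/(2!·2!) = 180.
If the two L's are adjacent, glue them into one block, leaving 5 items to arrange: (5)!/(2!) = 60 ways.
Hence 180 − 60 = 120.

120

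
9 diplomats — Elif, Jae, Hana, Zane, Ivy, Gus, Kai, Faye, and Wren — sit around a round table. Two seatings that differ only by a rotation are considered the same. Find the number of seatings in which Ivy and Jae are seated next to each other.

10080

Glue Ivy and Jae into a block (2 internal orders). Seating 8 units around a circle gives (7)! arrangements.
So 2 × (7)! = 2 × 5040 = 10080.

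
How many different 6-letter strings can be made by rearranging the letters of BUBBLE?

The 6 letters of BUBBLE have repeats: B appearing 3 times.
Dividing 6! = 720 by 3! = 6 for the repeated letters gives 120.

120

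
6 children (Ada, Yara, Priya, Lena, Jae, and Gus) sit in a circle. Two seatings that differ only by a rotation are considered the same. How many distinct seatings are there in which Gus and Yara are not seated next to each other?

Without the restriction there are (5)! = 120 seatings.
Seatings with Gus beside Yara: treat them as a block with 2 internal orders, giving 2 × (4)! = 48.
Subtracting, 120 − 48 = 72.

72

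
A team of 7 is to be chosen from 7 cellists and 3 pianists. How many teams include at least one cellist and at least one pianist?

119

Total 7-person selections from all 10: C(10,7) = 120.
Subtract selections that omit an entire group: no cellists → C(3,7) = 0; no pianists → C(7,7) = 1.
Both groups omitted at once is impossible, so 120 − 1 = 119.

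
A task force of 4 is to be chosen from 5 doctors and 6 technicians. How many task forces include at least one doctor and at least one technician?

310

With no constraint there are C(11,4) = 330 possible selections.
Subtract selections that omit an entire group: no doctors → C(6,4) = 15; no technicians → C(5,4) = 5.
Both groups omitted at once is impossible, so 330 − 20 = 310.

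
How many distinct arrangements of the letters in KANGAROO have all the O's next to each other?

Treat the 2 copies of O as a single block. The multiset to arrange is then {OO, A, A, G, K, N, R}, 7 items in all.
That gives (7)!/(2!) = 2520 arrangements.

2520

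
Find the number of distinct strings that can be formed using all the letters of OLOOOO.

Letter multiplicities in OLOOOO: L×1, O×5.
Dividing 6! = 720 by 5! = 120 for the repeated letters gives 6.

6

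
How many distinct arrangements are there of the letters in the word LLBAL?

20

Letter multiplicities in LLBAL: A×1, B×1, L×3.
Dividing 5! = 120 by 3! = 6 for the repeated letters gives 20.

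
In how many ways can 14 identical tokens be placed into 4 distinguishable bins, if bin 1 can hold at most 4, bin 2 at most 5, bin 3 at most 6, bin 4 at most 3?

34

By stars and bars, unrestricted non-negative solutions to x_1+…+x_4 = 14 number C(14+3,3) = 680.
Subtract solutions that violate a single cap (substitute x_i' = x_i − (cap_i+1)): x_1 ≥ 5 gives C(12,3) = 220; x_2 ≥ 6 gives C(11,3) = 165; x_3 ≥ 7 gives C(10,3) = 120; x_4 ≥ 4 gives C(13,3) = 286. Together 791.
Add back pairs where two caps are both exceeded: 20 + 10 + 56 + 4 + 35 + 20 = 145.
By inclusion–exclusion the count is 680 − 791 + 145 = 34.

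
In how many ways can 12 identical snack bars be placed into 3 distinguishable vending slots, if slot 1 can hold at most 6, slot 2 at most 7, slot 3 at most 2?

9

Without the upper bounds there are C(14,2) = 91 ways to split 12 among 3 vending slots.
Subtract solutions that violate a single cap (substitute x_i' = x_i − (cap_i+1)): x_1 ≥ 7 gives C(7,2) = 21; x_2 ≥ 8 gives C(6,2) = 15; x_3 ≥ 3 gives C(11,2) = 55. Together 91.
Add back pairs where two caps are both exceeded: 0 + 6 + 3 = 9.
By inclusion–exclusion the count is 91 − 91 + 9 = 9.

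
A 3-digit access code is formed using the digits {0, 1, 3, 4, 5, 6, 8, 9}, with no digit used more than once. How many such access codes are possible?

With no repetition, fill the 3 digits in order: 8 choices, then 7, down to 6.
8 × 7 × 6 = 336.

336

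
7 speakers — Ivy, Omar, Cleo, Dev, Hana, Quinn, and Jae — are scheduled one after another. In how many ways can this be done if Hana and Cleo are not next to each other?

There are 7! = 5040 arrangements in all. If Hana and Cleo are adjacent, merging them into one block gives 2·(6)! = 1440 arrangements.
Complementary counting: 5040 − 1440 = 3600.

3600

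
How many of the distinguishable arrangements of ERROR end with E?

4

With the last slot taken by E, it remains to arrange the other 4 letters (RROR).
Those 4 letters have R appearing 3 times, giving (4)!/(3!) = 4.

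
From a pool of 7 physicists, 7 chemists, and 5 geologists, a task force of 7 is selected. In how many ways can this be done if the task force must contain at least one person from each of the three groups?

Total 7-person selections from all 19: C(19,7) = 50388.
Selections missing a whole group: no physicists → C(12,7) = 792; no chemists → C(12,7) = 792; no geologists → C(14,7) = 3432.
Add back selections omitting two groups (i.e. drawn from a single group): C(7,7) + C(7,7) + C(5,7) = 2.
By inclusion–exclusion: 50388 − 5016 + 2 = 45374.

45374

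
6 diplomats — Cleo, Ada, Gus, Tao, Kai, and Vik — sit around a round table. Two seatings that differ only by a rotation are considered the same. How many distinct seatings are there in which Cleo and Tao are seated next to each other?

48

Glue Cleo and Tao into a block (2 internal orders). Seating 5 units around a circle gives (4)! arrangements.
So 2 × (4)! = 2 × 24 = 48.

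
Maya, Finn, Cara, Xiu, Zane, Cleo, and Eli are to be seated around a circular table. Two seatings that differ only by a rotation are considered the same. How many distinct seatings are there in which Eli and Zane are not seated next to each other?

480

All circular seatings of 7 people number (6)! = 720.
Those with Eli next to Zane: fuse the pair into one unit and seat 6 units around a circle — 2·(5)! = 240.
Subtracting, 720 − 240 = 480.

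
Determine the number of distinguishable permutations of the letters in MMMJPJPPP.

Letter multiplicities in MMMJPJPPP: J×2, M×3, P×4.
Dividing 9! = 362880 by 4!·3!·2! = 288 for the repeated letters gives 1260.

1260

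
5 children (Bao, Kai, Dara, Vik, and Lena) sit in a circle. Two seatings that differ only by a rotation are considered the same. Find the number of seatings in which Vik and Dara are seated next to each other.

12

Treat {Vik, Dara} as one unit (2 internal orders) and seat the resulting 4 units around the table: (3)! circular arrangements.
So 2 × (3)! = 2 × 6 = 12.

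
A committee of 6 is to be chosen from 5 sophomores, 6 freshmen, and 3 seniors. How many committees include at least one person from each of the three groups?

Total 6-person selections from all 14: C(14,6) = 3003.
Selections missing a whole group: no sophomores → C(9,6) = 84; no freshmen → C(8,6) = 28; no seniors → C(11,6) = 462.
Add back selections omitting two groups (i.e. drawn from a single group): C(5,6) + C(6,6) + C(3,6) = 1.
By inclusion–exclusion: 3003 − 574 + 1 = 2430.

2430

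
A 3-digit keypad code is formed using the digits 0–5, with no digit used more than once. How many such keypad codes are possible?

120

This is a permutation of 3 out of 6: P(6,3) = 6!/3!.
6 × 5 × 4 = 120.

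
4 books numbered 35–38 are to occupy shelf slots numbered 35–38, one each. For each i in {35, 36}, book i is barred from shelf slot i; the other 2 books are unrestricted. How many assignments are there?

Let Aᵢ (for i ∈ {35, 36}) be the placements that put book i in its forbidden shelf slot. Any j of these fix j positions, leaving (4−j)! ways to fill the rest, and there are C(2,j) ways to pick which j.
By inclusion–exclusion, the number of valid placements is Σ_{j=0}^{2} (−1)^j C(2,j)·(4−j)!.
Computing: 24 − 12 + 2 = 14.

14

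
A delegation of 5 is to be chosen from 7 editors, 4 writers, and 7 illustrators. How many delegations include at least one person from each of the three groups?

5684

Unrestricted: C(18,5) = 8568 ways to pick any 5 of the 18.
Selections missing a whole group: no editors → C(11,5) = 462; no writers → C(14,5) = 2002; no illustrators → C(11,5) = 462.
Add back selections omitting two groups (i.e. drawn from a single group): C(7,5) + C(4,5) + C(7,5) = 42.
By inclusion–exclusion: 8568 − 2926 + 42 = 5684.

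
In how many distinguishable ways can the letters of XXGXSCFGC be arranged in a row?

15120

XXGXSCFGC has 9 letters with C appearing twice, G appearing twice, and X appearing 3 times.
Dividing 9! = 362880 by 3!·2!·2! = 24 for the repeated letters gives 15120.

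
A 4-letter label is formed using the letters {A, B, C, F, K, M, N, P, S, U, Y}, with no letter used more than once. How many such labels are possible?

7920

Choose and order 4 of the 11 symbols: the first letter has 11 options, the next 10, then 9, 8.
That product is 11 × 10 × 9 × 8 = 7920.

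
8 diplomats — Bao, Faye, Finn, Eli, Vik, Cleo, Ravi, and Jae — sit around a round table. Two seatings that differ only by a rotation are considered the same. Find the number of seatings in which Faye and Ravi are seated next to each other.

1440

Treat {Faye, Ravi} as one unit (2 internal orders) and seat the resulting 7 units around the table: (6)! circular arrangements.
So 2 × (6)! = 2 × 720 = 1440.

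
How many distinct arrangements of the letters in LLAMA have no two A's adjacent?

18

There are 5!/(2!·2!) = 30 arrangements of LLAMA in total.
If the two A's are adjacent, glue them into one block, leaving 4 items to arrange: (4)!/(2!) = 12 ways.
Subtracting, 30 − 12 = 18 arrangements keep the A's apart.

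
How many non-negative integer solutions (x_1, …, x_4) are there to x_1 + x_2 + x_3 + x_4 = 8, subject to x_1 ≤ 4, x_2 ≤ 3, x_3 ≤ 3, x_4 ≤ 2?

29

By stars and bars, unrestricted non-negative solutions to x_1+…+x_4 = 8 number C(8+3,3) = 165.
Subtract solutions that violate a single cap (substitute x_i' = x_i − (cap_i+1)): x_1 ≥ 5 gives C(6,3) = 20; x_2 ≥ 4 gives C(7,3) = 35; x_3 ≥ 4 gives C(7,3) = 35; x_4 ≥ 3 gives C(8,3) = 56. Together 146.
Add back pairs where two caps are both exceeded: 0 + 0 + 1 + 1 + 4 + 4 = 10.
By inclusion–exclusion the count is 165 − 146 + 10 = 29.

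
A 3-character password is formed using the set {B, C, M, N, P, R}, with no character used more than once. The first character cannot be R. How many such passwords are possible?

The first character has 6−1 = 5 choices (anything except R).
The remaining 2 characters are filled from the other 5 symbols without repetition: 5 × 4 = 20.
Total: 5 × 20 = 100.

100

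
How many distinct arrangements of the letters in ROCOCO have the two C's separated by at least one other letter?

Total arrangements of ROCOCO: 6!/(3!·2!) = 60.
Arrangements with the C's together: treat CC as one letter, giving (5)!/(3!) = 20.
Subtracting, 60 − 20 = 40 arrangements keep the C's apart.

40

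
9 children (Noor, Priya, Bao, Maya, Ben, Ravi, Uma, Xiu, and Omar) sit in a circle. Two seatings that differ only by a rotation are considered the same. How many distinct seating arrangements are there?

40320

Around a circle, 9 distinct people have 9!/9 = (8)! = 40320 rotationally distinct seatings.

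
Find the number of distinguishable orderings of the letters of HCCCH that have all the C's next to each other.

3

Treat the 3 copies of C as a single block. The multiset to arrange is then {CCC, H, H}, 3 items in all.
That gives (3)!/(2!) = 3 arrangements.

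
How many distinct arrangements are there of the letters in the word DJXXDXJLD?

DJXXDXJLD has 9 letters with D appearing 3 times, J appearing twice, and X appearing 3 times.
Dividing 9! = 362880 by 3!·3!·2! = 72 for the repeated letters gives 5040.

5040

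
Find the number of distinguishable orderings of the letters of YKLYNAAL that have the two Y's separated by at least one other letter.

3780

Total arrangements of YKLYNAAL: 8!/(2!·2!·2!) = 5040.
Arrangements with the Y's together: treat YY as one letter, giving (7)!/(2!·2!) = 1260.
Hence 5040 − 1260 = 3780.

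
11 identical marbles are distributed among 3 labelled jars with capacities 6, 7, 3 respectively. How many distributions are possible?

18

Without the upper bounds there are C(13,2) = 78 ways to split 11 among 3 jars.
Subtract solutions that violate a single cap (substitute x_i' = x_i − (cap_i+1)): x_1 ≥ 7 gives C(6,2) = 15; x_2 ≥ 8 gives C(5,2) = 10; x_3 ≥ 4 gives C(9,2) = 36. Together 61.
Add back pairs where two caps are both exceeded: 0 + 1 + 0 = 1.
By inclusion–exclusion the count is 78 − 61 + 1 = 18.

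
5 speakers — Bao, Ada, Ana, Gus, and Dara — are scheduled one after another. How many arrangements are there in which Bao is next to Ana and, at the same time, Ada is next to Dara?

24

Treat {Bao,Ana} as one block (2 orders) and {Ada,Dara} as another (2 orders).
That leaves 3 units to arrange: 2 × 2 × 3! = 4 × 6 = 24.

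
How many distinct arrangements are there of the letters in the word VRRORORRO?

504

Letter multiplicities in VRRORORRO: O×3, R×5, V×1.
So there are 9! / (5!·3!) = 504 distinguishable arrangements.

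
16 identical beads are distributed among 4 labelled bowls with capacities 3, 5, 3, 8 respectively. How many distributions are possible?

Without the upper bounds there are C(19,3) = 969 ways to split 16 among 4 bowls.
Subtract solutions that violate a single cap (substitute x_i' = x_i − (cap_i+1)): x_1 ≥ 4 gives C(15,3) = 455; x_2 ≥ 6 gives C(13,3) = 286; x_3 ≥ 4 gives C(15,3) = 455; x_4 ≥ 9 gives C(10,3) = 120. Together 1316.
Add back pairs where two caps are both exceeded: 84 + 165 + 20 + 84 + 4 + 20 = 377.
Subtract triples: 10 + 0 + 0 + 0 = 10.
By inclusion–exclusion the count is 969 − 1316 + 377 − 10 = 20.

20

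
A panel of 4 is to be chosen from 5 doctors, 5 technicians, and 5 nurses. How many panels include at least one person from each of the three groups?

750

Total 4-person selections from all 15: C(15,4) = 1365.
Selections missing a whole group: no doctors → C(10,4) = 210; no technicians → C(10,4) = 210; no nurses → C(10,4) = 210.
Add back selections omitting two groups (i.e. drawn from a single group): C(5,4) + C(5,4) + C(5,4) = 15.
By inclusion–exclusion: 1365 − 630 + 15 = 750.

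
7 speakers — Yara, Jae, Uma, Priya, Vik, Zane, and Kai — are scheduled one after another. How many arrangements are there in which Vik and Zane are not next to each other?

3600

There are 7! = 5040 arrangements in all. If Vik and Zane are adjacent, merging them into one block gives 2·(6)! = 1440 arrangements.
So 5040 − 1440 = 3600 arrangements keep them apart.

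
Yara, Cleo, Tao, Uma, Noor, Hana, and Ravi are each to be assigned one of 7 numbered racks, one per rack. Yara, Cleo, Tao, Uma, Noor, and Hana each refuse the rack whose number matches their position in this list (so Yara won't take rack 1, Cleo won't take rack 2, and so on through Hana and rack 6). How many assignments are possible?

Let Aᵢ (for 1 ≤ i ≤ 6) be the placements that put person i in their forbidden rack. Any j of these fix j positions, leaving (7−j)! ways to fill the rest, and there are C(6,j) ways to pick which j.
By inclusion–exclusion, the number of valid placements is Σ_{j=0}^{6} (−1)^j C(6,j)·(7−j)!.
Computing: 5040 − 4320 + 1800 − 480 + 90 − 12 + 1 = 2119.

2119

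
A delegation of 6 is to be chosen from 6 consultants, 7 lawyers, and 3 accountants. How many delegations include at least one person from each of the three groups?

Unrestricted: C(16,6) = 8008 ways to pick any 6 of the 16.
Subtract selections that omit an entire group: no consultants → C(10,6) = 210; no lawyers → C(9,6) = 84; no accountants → C(13,6) = 1716.
Add back selections omitting two groups (i.e. drawn from a single group): C(6,6) + C(7,6) + C(3,6) = 8.
By inclusion–exclusion: 8008 − 2010 + 8 = 6006.

6006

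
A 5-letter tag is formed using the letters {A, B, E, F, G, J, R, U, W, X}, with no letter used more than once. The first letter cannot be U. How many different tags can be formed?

The first letter has 10−1 = 9 choices (anything except U).
The remaining 4 letters are filled from the other 9 symbols without repetition: 9 × 8 × 7 × 6 = 3024.
Total: 9 × 3024 = 27216.

27216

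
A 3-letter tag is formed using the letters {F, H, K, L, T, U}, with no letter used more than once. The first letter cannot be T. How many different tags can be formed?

The first letter has 6−1 = 5 choices (anything except T).
The remaining 2 letters are filled from the other 5 symbols without repetition: 5 × 4 = 20.
Total: 5 × 20 = 100.

100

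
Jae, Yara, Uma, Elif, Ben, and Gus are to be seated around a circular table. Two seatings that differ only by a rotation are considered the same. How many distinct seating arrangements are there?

Fix one person's seat to break rotational symmetry; the remaining 5 people can be arranged in (5)! = 120 ways.

120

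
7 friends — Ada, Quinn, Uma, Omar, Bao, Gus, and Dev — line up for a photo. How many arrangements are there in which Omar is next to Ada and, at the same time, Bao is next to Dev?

480

Treat {Omar,Ada} as one block (2 orders) and {Bao,Dev} as another (2 orders).
That leaves 5 units to arrange: 2 × 2 × 5! = 4 × 120 = 480.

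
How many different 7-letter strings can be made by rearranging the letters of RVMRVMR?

The 7 letters of RVMRVMR have repeats: M appearing twice, R appearing 3 times, and V appearing twice.
The number of distinct arrangements is 7!/(3!·2!·2!) = 5040/24 = 210.

210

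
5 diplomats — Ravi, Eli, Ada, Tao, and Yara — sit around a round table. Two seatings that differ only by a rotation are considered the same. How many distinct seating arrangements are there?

24

Around a circle, 5 distinct people have 5!/5 = (4)! = 24 rotationally distinct seatings.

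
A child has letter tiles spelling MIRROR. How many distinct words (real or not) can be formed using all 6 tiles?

The 6 letters of MIRROR have repeats: R appearing 3 times.
Dividing 6! = 720 by 3! = 6 for the repeated letters gives 120.

120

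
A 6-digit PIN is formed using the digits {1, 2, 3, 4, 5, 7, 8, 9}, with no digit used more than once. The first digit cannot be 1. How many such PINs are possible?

17640

The first digit has 8−1 = 7 choices (anything except 1).
The remaining 5 digits are filled from the other 7 symbols without repetition: 7 × 6 × 5 × 4 × 3 = 2520.
Total: 7 × 2520 = 17640.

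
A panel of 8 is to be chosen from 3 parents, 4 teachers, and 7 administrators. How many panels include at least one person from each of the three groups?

Total 8-person selections from all 14: C(14,8) = 3003.
Selections missing a whole group: no parents → C(11,8) = 165; no teachers → C(10,8) = 45; no administrators → C(7,8) = 0.
Add back selections omitting two groups (i.e. drawn from a single group): C(3,8) + C(4,8) + C(7,8) = 0.
By inclusion–exclusion: 3003 − 210 + 0 = 2793.

2793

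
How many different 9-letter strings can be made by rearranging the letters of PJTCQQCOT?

The 9 letters of PJTCQQCOT have repeats: C appearing twice, Q appearing twice, and T appearing twice.
The number of distinct arrangements is 9!/(2!·2!·2!) = 362880/8 = 45360.

45360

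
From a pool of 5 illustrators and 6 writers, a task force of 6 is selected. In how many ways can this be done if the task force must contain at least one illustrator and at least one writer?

461

Unrestricted: C(11,6) = 462 ways to pick any 6 of the 11.
Subtract selections that omit an entire group: no illustrators → C(6,6) = 1; no writers → C(5,6) = 0.
Both groups omitted at once is impossible, so 462 − 1 = 461.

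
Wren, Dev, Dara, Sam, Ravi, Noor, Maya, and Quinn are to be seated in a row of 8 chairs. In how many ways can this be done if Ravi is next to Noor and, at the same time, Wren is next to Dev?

Treat {Ravi,Noor} as one block (2 orders) and {Wren,Dev} as another (2 orders).
That leaves 6 units to arrange: 2 × 2 × 6! = 4 × 720 = 2880.

2880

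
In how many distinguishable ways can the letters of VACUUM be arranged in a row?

360

Letter multiplicities in VACUUM: A×1, C×1, M×1, U×2, V×1.
So there are 6! / (2!) = 360 distinguishable arrangements.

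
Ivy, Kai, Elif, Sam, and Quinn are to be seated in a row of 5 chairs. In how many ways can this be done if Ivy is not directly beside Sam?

Of the 5! = 120 arrangements, those with Ivy and Sam adjacent number 2 × 4! = 48 (treat the pair as a block with 2 internal orders).
So 120 − 48 = 72 arrangements keep them apart.

72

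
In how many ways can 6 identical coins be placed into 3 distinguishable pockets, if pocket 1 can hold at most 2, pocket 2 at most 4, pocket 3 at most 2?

By stars and bars, unrestricted non-negative solutions to x_1+…+x_3 = 6 number C(6+2,2) = 28.
Subtract solutions that violate a single cap (substitute x_i' = x_i − (cap_i+1)): x_1 ≥ 3 gives C(5,2) = 10; x_2 ≥ 5 gives C(3,2) = 3; x_3 ≥ 3 gives C(5,2) = 10. Together 23.
Add back pairs where two caps are both exceeded: 0 + 1 + 0 = 1.
By inclusion–exclusion the count is 28 − 23 + 1 = 6.

6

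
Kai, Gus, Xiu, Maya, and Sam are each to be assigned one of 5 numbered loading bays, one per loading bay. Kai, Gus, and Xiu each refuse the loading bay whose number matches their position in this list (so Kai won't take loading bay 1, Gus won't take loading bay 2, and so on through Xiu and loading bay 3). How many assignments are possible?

64

Let Aᵢ (for i ∈ {1, 2, 3}) be the placements that put person i in their forbidden loading bay. Any j of these fix j positions, leaving (5−j)! ways to fill the rest, and there are C(3,j) ways to pick which j.
By inclusion–exclusion, the number of valid placements is Σ_{j=0}^{3} (−1)^j C(3,j)·(5−j)!.
Computing: 120 − 72 + 18 − 2 = 64.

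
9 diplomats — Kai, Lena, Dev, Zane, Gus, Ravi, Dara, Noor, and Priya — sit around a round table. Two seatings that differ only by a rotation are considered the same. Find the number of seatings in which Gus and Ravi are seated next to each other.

10080

Glue Gus and Ravi into a block (2 internal orders). Seating 8 units around a circle gives (7)! arrangements.
So 2 × (7)! = 2 × 5040 = 10080.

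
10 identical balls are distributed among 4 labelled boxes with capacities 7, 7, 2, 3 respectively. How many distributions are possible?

82

Ignoring the caps, the number of non-negative solutions to x_1+…+x_4 = 10 is C(13,3) = 286.
Subtract solutions that violate a single cap (substitute x_i' = x_i − (cap_i+1)): x_1 ≥ 8 gives C(5,3) = 10; x_2 ≥ 8 gives C(5,3) = 10; x_3 ≥ 3 gives C(10,3) = 120; x_4 ≥ 4 gives C(9,3) = 84. Together 224.
Add back pairs where two caps are both exceeded: 0 + 0 + 0 + 0 + 0 + 20 = 20.
By inclusion–exclusion the count is 286 − 224 + 20 = 82.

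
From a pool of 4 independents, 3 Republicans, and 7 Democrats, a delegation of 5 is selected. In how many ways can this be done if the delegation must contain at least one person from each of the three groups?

1288

With no constraint there are C(14,5) = 2002 possible selections.
Selections missing a whole group: no independents → C(10,5) = 252; no Republicans → C(11,5) = 462; no Democrats → C(7,5) = 21.
Add back selections omitting two groups (i.e. drawn from a single group): C(4,5) + C(3,5) + C(7,5) = 21.
By inclusion–exclusion: 2002 − 735 + 21 = 1288.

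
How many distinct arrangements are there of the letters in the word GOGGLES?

The 7 letters of GOGGLES have repeats: G appearing 3 times.
Dividing 7! = 5040 by 3! = 6 for the repeated letters gives 840.

840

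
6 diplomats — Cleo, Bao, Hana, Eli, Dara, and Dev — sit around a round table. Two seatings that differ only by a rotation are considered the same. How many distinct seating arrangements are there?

120

Fix one person's seat to break rotational symmetry; the remaining 5 people can be arranged in (5)! = 120 ways.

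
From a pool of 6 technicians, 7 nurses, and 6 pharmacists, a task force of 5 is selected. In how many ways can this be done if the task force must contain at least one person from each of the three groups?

8295

With no constraint there are C(19,5) = 11628 possible selections.
Subtract selections that omit an entire group: no technicians → C(13,5) = 1287; no nurses → C(12,5) = 792; no pharmacists → C(13,5) = 1287.
Add back selections omitting two groups (i.e. drawn from a single group): C(6,5) + C(7,5) + C(6,5) = 33.
By inclusion–exclusion: 11628 − 3366 + 33 = 8295.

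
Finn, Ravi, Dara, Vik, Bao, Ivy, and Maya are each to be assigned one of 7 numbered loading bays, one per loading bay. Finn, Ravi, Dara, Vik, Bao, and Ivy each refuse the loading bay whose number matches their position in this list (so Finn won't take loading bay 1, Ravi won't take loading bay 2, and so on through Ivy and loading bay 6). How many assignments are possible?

2119

Let Aᵢ (for 1 ≤ i ≤ 6) be the placements that put person i in their forbidden loading bay. Any j of these fix j positions, leaving (7−j)! ways to fill the rest, and there are C(6,j) ways to pick which j.
By inclusion–exclusion, the number of valid placements is Σ_{j=0}^{6} (−1)^j C(6,j)·(7−j)!.
Computing: 5040 − 4320 + 1800 − 480 + 90 − 12 + 1 = 2119.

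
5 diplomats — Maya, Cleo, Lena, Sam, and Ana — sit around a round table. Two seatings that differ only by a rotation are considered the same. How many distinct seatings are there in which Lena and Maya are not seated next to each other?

Without the restriction there are (4)! = 24 seatings.
Seatings with Lena beside Maya: treat them as a block with 2 internal orders, giving 2 × (3)! = 12.
Subtracting, 24 − 12 = 12.

12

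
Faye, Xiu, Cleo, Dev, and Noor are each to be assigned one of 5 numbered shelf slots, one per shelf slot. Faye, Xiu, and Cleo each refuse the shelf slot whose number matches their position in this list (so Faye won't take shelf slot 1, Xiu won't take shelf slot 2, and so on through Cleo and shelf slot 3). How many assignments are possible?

64

Let Aᵢ (for i ∈ {1, 2, 3}) be the placements that put person i in their forbidden shelf slot. Any j of these fix j positions, leaving (5−j)! ways to fill the rest, and there are C(3,j) ways to pick which j.
By inclusion–exclusion, the number of valid placements is Σ_{j=0}^{3} (−1)^j C(3,j)·(5−j)!.
Computing: 120 − 72 + 18 − 2 = 64.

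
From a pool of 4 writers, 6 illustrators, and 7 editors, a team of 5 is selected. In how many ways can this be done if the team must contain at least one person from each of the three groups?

Total 5-person selections from all 17: C(17,5) = 6188.
Subtract selections that omit an entire group: no writers → C(13,5) = 1287; no illustrators → C(11,5) = 462; no editors → C(10,5) = 252.
Add back selections omitting two groups (i.e. drawn from a single group): C(4,5) + C(6,5) + C(7,5) = 27.
By inclusion–exclusion: 6188 − 2001 + 27 = 4214.

4214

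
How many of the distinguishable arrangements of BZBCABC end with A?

60

Fix A in the last position and arrange the remaining 6 letters.
Those 6 letters have B appearing 3 times and C appearing twice, giving (6)!/(3!·2!) = 60.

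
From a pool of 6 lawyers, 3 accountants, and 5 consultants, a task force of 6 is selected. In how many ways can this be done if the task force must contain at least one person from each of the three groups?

2430

Unrestricted: C(14,6) = 3003 ways to pick any 6 of the 14.
Selections missing a whole group: no lawyers → C(8,6) = 28; no accountants → C(11,6) = 462; no consultants → C(9,6) = 84.
Add back selections omitting two groups (i.e. drawn from a single group): C(6,6) + C(3,6) + C(5,6) = 1.
By inclusion–exclusion: 3003 − 574 + 1 = 2430.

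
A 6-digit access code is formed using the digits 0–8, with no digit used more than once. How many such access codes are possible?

Choose and order 6 of the 9 symbols: the first digit has 9 options, the next 8, and so on down to 4.
That product is 9 × 8 × 7 × 6 × 5 × 4 = 60480.

60480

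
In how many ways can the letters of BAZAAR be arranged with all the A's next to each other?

Treat the 3 copies of A as a single block. The multiset to arrange is then {AAA, B, R, Z}, 4 items in all.
All 4 items are distinct, so there are (4)! = 24 arrangements.

24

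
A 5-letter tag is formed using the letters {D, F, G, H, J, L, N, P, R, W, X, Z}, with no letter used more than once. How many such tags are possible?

95040

This is a permutation of 5 out of 12: P(12,5) = 12!/7!.
That product is 12 × 11 × 10 × 9 × 8 = 95040.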